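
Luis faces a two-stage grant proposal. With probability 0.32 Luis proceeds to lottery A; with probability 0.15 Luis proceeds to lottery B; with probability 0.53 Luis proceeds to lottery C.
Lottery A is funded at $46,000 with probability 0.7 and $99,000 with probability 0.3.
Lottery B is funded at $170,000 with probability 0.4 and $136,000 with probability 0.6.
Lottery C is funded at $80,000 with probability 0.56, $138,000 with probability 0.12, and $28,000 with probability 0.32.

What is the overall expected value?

$79,517.60

EV(A) = 0.7 × 46000 + 0.3 × 99000 = 32200 + 29700 = 61900
EV(B) = 0.4 × 170000 + 0.6 × 136000 = 68000 + 81600 = 149600
EV(C) = 0.56 × 80000 + 0.12 × 138000 + 0.32 × 28000 = 44800 + 16560 + 8960 = 70320
Overall = 0.32 × 61900 + 0.15 × 149600 + 0.53 × 70320 = 19808 + 22440 + 37269.6 = 79517.6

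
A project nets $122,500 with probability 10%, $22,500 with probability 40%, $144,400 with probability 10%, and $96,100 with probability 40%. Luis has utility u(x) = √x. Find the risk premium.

E[u] = 0.1·√122500 + 0.4·√22500 + 0.1·√144400 + 0.4·√96100 = 0.1·350 + 0.4·150 + 0.1·380 + 0.4·310 = 257
CE = (257)² = 66049
Risk premium = EV − CE = 74130 − 66049 = 8081

$8,081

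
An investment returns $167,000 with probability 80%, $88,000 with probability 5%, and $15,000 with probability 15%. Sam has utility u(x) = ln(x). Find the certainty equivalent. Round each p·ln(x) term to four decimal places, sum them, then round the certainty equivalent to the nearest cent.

$112,679.19

E[u] = 0.8·ln(167000) + 0.05·ln(88000) + 0.15·ln(15000) = 9.6206 + 0.5693 + 1.4424 = 11.6323
CE = e^11.6323 ≈ 112679.19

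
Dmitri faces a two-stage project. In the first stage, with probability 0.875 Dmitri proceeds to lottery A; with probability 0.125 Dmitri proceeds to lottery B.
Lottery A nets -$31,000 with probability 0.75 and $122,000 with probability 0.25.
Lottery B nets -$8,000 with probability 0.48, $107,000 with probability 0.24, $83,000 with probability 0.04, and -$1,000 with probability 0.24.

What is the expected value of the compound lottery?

EV(A) = 0.75 × (-31000) + 0.25 × 122000 = -23250 + 30500 = 7250
EV(B) = 0.48 × (-8000) + 0.24 × 107000 + 0.04 × 83000 + 0.24 × (-1000) = -3840 + 25680 + 3320 − 240 = 24920
Overall = 0.875 × 7250 + 0.125 × 24920 = 6343.75 + 3115 = 9458.75

$9,458.75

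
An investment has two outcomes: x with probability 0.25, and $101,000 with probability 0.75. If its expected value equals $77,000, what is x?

x = $5,000

0.25·x + 0.75·101000 = 77000
0.25·x = 77000 − 75750 = 1250
x = 1250 / 0.25 = 5000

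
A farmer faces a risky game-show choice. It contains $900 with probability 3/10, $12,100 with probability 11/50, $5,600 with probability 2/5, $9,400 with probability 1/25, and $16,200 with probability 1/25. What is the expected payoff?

EV = 3/10 × 900 + 11/50 × 12100 + 2/5 × 5600 + 1/25 × 9400 + 1/25 × 16200 = 270 + 2662 + 2240 + 376 + 648 = 6196

$6,196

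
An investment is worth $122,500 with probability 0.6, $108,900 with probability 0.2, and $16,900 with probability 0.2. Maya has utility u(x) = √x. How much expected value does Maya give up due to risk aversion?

E[u] = 0.6·√122500 + 0.2·√108900 + 0.2·√16900 = 0.6·350 + 0.2·330 + 0.2·130 = 302
CE = (302)² = 91204
Risk premium = EV − CE = 98660 − 91204 = 7456

$7,456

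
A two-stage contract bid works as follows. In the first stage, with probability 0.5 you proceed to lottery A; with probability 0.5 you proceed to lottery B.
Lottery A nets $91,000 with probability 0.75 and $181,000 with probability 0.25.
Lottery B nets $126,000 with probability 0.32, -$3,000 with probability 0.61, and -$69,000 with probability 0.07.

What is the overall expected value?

$73,580

EV(A) = 0.75 × 91000 + 0.25 × 181000 = 68250 + 45250 = 113500
EV(B) = 0.32 × 126000 + 0.61 × (-3000) + 0.07 × (-69000) = 40320 − 1830 − 4830 = 33660
Overall = 0.5 × 113500 + 0.5 × 33660 = 56750 + 16830 = 73580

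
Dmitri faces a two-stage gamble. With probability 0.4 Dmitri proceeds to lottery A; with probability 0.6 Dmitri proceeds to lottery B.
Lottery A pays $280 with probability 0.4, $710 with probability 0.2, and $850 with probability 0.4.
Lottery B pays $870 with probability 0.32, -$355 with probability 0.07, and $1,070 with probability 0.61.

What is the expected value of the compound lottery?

EV(A) = 0.4 × 280 + 0.2 × 710 + 0.4 × 850 = 112 + 142 + 340 = 594
EV(B) = 0.32 × 870 + 0.07 × (-355) + 0.61 × 1070 = 278.4 − 24.85 + 652.7 = 906.25
Overall = 0.4 × 594 + 0.6 × 906.25 = 237.6 + 543.75 = 781.35

$781.35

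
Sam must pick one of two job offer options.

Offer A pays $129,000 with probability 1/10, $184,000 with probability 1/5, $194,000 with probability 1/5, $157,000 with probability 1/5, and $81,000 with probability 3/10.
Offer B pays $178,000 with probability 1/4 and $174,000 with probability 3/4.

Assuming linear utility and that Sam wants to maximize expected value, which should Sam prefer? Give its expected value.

Offer B ($175,000)

Offer A = 1/10 × 129000 + 1/5 × 184000 + 1/5 × 194000 + 1/5 × 157000 + 3/10 × 81000 = 12900 + 36800 + 38800 + 31400 + 24300 = 144200
Offer B = 1/4 × 178000 + 3/4 × 174000 = 44500 + 130500 = 175000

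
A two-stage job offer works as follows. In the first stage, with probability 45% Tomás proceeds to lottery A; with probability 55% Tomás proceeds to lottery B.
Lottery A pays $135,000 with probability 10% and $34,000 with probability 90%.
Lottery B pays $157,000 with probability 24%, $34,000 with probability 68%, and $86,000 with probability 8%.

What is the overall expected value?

EV(A) = 0.1 × 135000 + 0.9 × 34000 = 13500 + 30600 = 44100
EV(B) = 0.24 × 157000 + 0.68 × 34000 + 0.08 × 86000 = 37680 + 23120 + 6880 = 67680
Overall = 0.45 × 44100 + 0.55 × 67680 = 19845 + 37224 = 57069

$57,069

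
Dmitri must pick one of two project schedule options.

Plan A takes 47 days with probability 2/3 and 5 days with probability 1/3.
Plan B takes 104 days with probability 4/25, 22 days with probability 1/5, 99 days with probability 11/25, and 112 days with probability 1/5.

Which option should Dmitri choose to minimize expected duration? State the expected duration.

Plan A (33 days)

Plan A = 2/3 × 47 + 1/3 × 5 = 31.3333 + 1.6667 = 33
Plan B = 4/25 × 104 + 1/5 × 22 + 11/25 × 99 + 1/5 × 112 = 16.64 + 4.4 + 43.56 + 22.4 = 87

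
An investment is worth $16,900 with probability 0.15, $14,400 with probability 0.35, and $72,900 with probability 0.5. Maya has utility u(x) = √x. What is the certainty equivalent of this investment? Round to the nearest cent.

E[u] = 0.15·√16900 + 0.35·√14400 + 0.5·√72900 = 0.15·130 + 0.35·120 + 0.5·270 = 196.5
CE = (196.5)² = 38612.25

$38,612.25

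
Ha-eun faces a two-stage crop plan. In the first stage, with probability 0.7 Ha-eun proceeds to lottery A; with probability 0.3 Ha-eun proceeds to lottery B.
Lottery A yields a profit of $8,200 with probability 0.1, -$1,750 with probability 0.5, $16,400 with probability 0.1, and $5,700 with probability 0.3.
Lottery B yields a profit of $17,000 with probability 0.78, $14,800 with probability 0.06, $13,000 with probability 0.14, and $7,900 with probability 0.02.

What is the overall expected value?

EV(A) = 0.1 × 8200 + 0.5 × (-1750) + 0.1 × 16400 + 0.3 × 5700 = 820 − 875 + 1640 + 1710 = 3295
EV(B) = 0.78 × 17000 + 0.06 × 14800 + 0.14 × 13000 + 0.02 × 7900 = 13260 + 888 + 1820 + 158 = 16126
Overall = 0.7 × 3295 + 0.3 × 16126 = 2306.5 + 4837.8 = 7144.3

$7,144.30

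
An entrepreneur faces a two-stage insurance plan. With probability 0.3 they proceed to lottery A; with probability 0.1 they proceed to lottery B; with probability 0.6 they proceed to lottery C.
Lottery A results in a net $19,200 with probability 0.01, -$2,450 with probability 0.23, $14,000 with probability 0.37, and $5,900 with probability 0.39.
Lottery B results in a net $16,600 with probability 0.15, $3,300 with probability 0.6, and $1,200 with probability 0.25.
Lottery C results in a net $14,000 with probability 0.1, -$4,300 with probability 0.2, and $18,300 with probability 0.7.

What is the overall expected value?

$10,619.85

EV(A) = 0.01 × 19200 + 0.23 × (-2450) + 0.37 × 14000 + 0.39 × 5900 = 192 − 563.5 + 5180 + 2301 = 7109.5
EV(B) = 0.15 × 16600 + 0.6 × 3300 + 0.25 × 1200 = 2490 + 1980 + 300 = 4770
EV(C) = 0.1 × 14000 + 0.2 × (-4300) + 0.7 × 18300 = 1400 − 860 + 12810 = 13350
Overall = 0.3 × 7109.5 + 0.1 × 4770 + 0.6 × 13350 = 2132.85 + 477 + 8010 = 10619.85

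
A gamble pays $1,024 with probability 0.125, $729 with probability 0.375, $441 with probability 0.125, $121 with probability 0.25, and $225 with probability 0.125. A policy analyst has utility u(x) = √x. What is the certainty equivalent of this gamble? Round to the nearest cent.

E[u] = 0.125·√1024 + 0.375·√729 + 0.125·√441 + 0.25·√121 + 0.125·√225 = 0.125·32 + 0.375·27 + 0.125·21 + 0.25·11 + 0.125·15 = 21.375
CE = (21.375)² = 456.890625

$456.89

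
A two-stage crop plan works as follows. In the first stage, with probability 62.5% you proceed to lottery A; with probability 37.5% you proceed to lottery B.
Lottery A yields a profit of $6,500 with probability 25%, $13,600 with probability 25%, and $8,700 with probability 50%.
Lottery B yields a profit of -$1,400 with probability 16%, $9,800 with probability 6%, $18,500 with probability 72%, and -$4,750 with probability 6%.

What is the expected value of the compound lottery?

$10,884

EV(A) = 0.25 × 6500 + 0.25 × 13600 + 0.5 × 8700 = 1625 + 3400 + 4350 = 9375
EV(B) = 0.16 × (-1400) + 0.06 × 9800 + 0.72 × 18500 + 0.06 × (-4750) = -224 + 588 + 13320 − 285 = 13399
Overall = 0.625 × 9375 + 0.375 × 13399 = 5859.375 + 5024.625 = 10884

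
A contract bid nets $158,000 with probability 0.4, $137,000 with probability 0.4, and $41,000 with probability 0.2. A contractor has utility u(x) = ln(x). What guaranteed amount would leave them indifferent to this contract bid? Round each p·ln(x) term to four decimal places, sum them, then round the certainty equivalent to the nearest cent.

$113,948.29

E[u] = 0.4·ln(158000) + 0.4·ln(137000) + 0.2·ln(41000) = 4.7881 + 4.7311 + 2.1243 = 11.6435
CE = e^11.6435 ≈ 113948.29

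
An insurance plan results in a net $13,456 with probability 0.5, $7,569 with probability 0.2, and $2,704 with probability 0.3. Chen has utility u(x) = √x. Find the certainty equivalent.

$8,281

E[u] = 0.5·√13456 + 0.2·√7569 + 0.3·√2704 = 0.5·116 + 0.2·87 + 0.3·52 = 91
CE = (91)² = 8281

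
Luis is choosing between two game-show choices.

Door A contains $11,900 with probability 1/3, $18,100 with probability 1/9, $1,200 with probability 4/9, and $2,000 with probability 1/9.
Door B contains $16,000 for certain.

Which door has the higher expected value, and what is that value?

Door B ($16,000)

Door A = 1/3 × 11900 + 1/9 × 18100 + 4/9 × 1200 + 1/9 × 2000 = 3966.6667 + 2011.1111 + 533.3333 + 222.2222 = 6733.3333
Door B: 16000 (certain)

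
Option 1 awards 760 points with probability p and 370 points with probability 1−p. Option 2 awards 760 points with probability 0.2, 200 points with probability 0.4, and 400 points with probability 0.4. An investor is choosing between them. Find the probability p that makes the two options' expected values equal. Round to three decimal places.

EV(Option 2) = 0.2 × 760 + 0.4 × 200 + 0.4 × 400 = 152 + 80 + 160 = 392
p·760 + (1−p)·370 = 392
390p + 370 = 392
p = (392 − 370) / 390

p = 0.056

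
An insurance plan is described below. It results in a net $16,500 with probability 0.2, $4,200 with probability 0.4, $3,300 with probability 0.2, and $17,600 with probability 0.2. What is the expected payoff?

EV = 0.2 × 16500 + 0.4 × 4200 + 0.2 × 3300 + 0.2 × 17600 = 3300 + 1680 + 660 + 3520 = 9160

$9,160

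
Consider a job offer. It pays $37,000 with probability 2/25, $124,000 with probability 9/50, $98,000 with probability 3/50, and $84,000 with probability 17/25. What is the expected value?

EV = 2/25 × 37000 + 9/50 × 124000 + 3/50 × 98000 + 17/25 × 84000 = 2960 + 22320 + 5880 + 57120 = 88280

$88,280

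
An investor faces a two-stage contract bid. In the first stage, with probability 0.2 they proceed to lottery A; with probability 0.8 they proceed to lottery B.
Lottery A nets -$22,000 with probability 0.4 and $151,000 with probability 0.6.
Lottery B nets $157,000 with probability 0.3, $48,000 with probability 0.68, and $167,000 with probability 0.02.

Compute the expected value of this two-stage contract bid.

EV(A) = 0.4 × (-22000) + 0.6 × 151000 = -8800 + 90600 = 81800
EV(B) = 0.3 × 157000 + 0.68 × 48000 + 0.02 × 167000 = 47100 + 32640 + 3340 = 83080
Overall = 0.2 × 81800 + 0.8 × 83080 = 16360 + 66464 = 82824

$82,824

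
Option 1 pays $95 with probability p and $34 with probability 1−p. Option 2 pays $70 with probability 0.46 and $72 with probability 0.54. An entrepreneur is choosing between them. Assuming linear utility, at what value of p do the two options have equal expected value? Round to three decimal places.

p = 0.608

EV(Option 2) = 0.46 × 70 + 0.54 × 72 = 32.2 + 38.88 = 71.08
p·95 + (1−p)·34 = 71.08
61p + 34 = 71.08
p = (71.08 − 34) / 61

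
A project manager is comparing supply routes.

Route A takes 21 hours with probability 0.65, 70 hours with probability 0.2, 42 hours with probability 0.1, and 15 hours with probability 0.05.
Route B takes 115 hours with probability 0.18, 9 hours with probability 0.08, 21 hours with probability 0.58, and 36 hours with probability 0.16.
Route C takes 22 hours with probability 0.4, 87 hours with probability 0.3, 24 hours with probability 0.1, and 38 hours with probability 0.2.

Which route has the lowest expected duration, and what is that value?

Route A (32.6 hours)

Route A = 0.65 × 21 + 0.2 × 70 + 0.1 × 42 + 0.05 × 15 = 13.65 + 14 + 4.2 + 0.75 = 32.6
Route B = 0.18 × 115 + 0.08 × 9 + 0.58 × 21 + 0.16 × 36 = 20.7 + 0.72 + 12.18 + 5.76 = 39.36
Route C = 0.4 × 22 + 0.3 × 87 + 0.1 × 24 + 0.2 × 38 = 8.8 + 26.1 + 2.4 + 7.6 = 44.9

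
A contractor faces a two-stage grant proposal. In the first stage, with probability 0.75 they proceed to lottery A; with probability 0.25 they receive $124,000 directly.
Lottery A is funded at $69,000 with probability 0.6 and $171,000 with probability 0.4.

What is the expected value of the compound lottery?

EV(A) = 0.6 × 69000 + 0.4 × 171000 = 41400 + 68400 = 109800
Branch B: 124000 (certain)
Overall = 0.75 × 109800 + 0.25 × 124000 = 82350 + 31000 = 113350

$113,350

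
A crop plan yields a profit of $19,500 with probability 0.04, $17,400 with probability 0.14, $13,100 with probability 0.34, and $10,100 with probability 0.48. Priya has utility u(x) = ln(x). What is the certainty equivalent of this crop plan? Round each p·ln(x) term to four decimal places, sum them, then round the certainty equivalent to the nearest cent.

$12,223.31

E[u] = 0.04·ln(19500) + 0.14·ln(17400) + 0.34·ln(13100) + 0.48·ln(10100) = 0.3951 + 1.3670 + 3.2233 + 4.4257 = 9.4111
CE = e^9.4111 ≈ 12223.31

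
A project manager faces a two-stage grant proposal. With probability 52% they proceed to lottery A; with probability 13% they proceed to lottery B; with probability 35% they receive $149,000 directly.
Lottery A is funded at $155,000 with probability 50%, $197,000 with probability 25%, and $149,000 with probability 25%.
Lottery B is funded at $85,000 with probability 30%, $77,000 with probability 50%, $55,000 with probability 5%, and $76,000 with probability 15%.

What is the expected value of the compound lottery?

$147,589.50

EV(A) = 0.5 × 155000 + 0.25 × 197000 + 0.25 × 149000 = 77500 + 49250 + 37250 = 164000
EV(B) = 0.3 × 85000 + 0.5 × 77000 + 0.05 × 55000 + 0.15 × 76000 = 25500 + 38500 + 2750 + 11400 = 78150
Branch C: 149000 (certain)
Overall = 0.52 × 164000 + 0.13 × 78150 + 0.35 × 149000 = 85280 + 10159.5 + 52150 = 147589.5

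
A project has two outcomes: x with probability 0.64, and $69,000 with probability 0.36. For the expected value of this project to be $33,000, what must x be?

0.64·x + 0.36·69000 = 33000
0.64·x = 33000 − 24840 = 8160
x = 8160 / 0.64 = 12750

x = $12,750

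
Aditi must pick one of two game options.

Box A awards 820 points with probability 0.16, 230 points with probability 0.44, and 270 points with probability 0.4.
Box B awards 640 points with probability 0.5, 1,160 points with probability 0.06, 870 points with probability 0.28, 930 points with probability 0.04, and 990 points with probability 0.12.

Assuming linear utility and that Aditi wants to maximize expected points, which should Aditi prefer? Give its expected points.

Box A = 0.16 × 820 + 0.44 × 230 + 0.4 × 270 = 131.2 + 101.2 + 108 = 340.4
Box B = 0.5 × 640 + 0.06 × 1160 + 0.28 × 870 + 0.04 × 930 + 0.12 × 990 = 320 + 69.6 + 243.6 + 37.2 + 118.8 = 789.2

Box B (789.2 points)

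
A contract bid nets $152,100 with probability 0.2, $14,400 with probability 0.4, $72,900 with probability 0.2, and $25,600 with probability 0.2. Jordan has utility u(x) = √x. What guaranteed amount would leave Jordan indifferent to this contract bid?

$44,944

E[u] = 0.2·√152100 + 0.4·√14400 + 0.2·√72900 + 0.2·√25600 = 0.2·390 + 0.4·120 + 0.2·270 + 0.2·160 = 212
CE = (212)² = 44944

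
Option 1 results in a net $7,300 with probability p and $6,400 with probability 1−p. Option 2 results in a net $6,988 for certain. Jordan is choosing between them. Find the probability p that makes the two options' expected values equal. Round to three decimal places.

p·7300 + (1−p)·6400 = 6988
900p + 6400 = 6988
p = (6988 − 6400) / 900

p = 0.653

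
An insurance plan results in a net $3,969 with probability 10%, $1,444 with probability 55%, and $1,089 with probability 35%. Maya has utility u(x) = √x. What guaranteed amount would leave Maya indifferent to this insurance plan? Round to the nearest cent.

E[u] = 0.1·√3969 + 0.55·√1444 + 0.35·√1089 = 0.1·63 + 0.55·38 + 0.35·33 = 38.75
CE = (38.75)² = 1501.5625

$1,501.56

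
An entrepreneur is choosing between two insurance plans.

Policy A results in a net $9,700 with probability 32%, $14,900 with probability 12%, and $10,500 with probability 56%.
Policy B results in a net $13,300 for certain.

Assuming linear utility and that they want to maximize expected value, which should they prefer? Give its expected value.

Policy A = 0.32 × 9700 + 0.12 × 14900 + 0.56 × 10500 = 3104 + 1788 + 5880 = 10772
Policy B: 13300 (certain)

Policy B ($13,300)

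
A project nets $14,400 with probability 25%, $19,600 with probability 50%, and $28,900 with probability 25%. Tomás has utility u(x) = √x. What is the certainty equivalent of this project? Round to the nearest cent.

$20,306.25

E[u] = 0.25·√14400 + 0.5·√19600 + 0.25·√28900 = 0.25·120 + 0.5·140 + 0.25·170 = 142.5
CE = (142.5)² = 20306.25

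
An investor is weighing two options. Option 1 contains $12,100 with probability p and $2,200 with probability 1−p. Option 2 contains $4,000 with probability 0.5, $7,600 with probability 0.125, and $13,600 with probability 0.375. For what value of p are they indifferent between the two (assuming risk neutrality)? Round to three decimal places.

EV(Option 2) = 0.5 × 4000 + 0.125 × 7600 + 0.375 × 13600 = 2000 + 950 + 5100 = 8050
p·12100 + (1−p)·2200 = 8050
9900p + 2200 = 8050
p = (8050 − 2200) / 9900

p = 0.591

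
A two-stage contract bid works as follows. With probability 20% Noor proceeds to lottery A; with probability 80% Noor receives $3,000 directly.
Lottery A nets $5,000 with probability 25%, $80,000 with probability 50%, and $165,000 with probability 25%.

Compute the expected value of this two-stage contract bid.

$18,900

EV(A) = 0.25 × 5000 + 0.5 × 80000 + 0.25 × 165000 = 1250 + 40000 + 41250 = 82500
Branch B: 3000 (certain)
Overall = 0.2 × 82500 + 0.8 × 3000 = 16500 + 2400 = 18900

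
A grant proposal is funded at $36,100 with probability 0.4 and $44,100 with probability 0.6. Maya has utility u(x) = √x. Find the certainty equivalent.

$40,804

E[u] = 0.4·√36100 + 0.6·√44100 = 0.4·190 + 0.6·210 = 202
CE = (202)² = 40804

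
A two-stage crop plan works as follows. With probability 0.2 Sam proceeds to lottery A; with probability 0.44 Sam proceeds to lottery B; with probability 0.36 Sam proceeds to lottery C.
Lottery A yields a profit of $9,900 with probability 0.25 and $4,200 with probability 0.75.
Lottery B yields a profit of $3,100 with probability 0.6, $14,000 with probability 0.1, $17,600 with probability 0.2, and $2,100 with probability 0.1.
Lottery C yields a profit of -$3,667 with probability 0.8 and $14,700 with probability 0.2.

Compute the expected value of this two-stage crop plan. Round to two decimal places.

EV(A) = 0.25 × 9900 + 0.75 × 4200 = 2475 + 3150 = 5625
EV(B) = 0.6 × 3100 + 0.1 × 14000 + 0.2 × 17600 + 0.1 × 2100 = 1860 + 1400 + 3520 + 210 = 6990
EV(C) = 0.8 × (-3667) + 0.2 × 14700 = -2933.6 + 2940 = 6.4
Overall = 0.2 × 5625 + 0.44 × 6990 + 0.36 × 6.4 = 1125 + 3075.6 + 2.304 = 4202.904

$4,202.90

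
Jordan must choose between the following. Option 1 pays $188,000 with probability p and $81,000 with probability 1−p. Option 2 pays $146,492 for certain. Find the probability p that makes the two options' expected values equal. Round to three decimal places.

p = 0.612

p·188000 + (1−p)·81000 = 146492
107000p + 81000 = 146492
p = (146492 − 81000) / 107000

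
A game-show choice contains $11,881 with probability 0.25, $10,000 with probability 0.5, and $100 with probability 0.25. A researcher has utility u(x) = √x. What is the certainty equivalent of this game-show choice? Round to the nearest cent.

$6,360.06

E[u] = 0.25·√11881 + 0.5·√10000 + 0.25·√100 = 0.25·109 + 0.5·100 + 0.25·10 = 79.75
CE = (79.75)² = 6360.0625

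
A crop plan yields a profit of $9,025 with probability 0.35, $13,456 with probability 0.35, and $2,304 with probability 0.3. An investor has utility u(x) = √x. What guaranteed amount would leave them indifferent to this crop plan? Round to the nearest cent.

$7,788.06

E[u] = 0.35·√9025 + 0.35·√13456 + 0.3·√2304 = 0.35·95 + 0.35·116 + 0.3·48 = 88.25
CE = (88.25)² = 7788.0625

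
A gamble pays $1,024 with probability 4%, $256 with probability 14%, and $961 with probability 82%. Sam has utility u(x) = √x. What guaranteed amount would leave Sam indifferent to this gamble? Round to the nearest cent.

E[u] = 0.04·√1024 + 0.14·√256 + 0.82·√961 = 0.04·32 + 0.14·16 + 0.82·31 = 28.94
CE = (28.94)² = 837.5236

$837.52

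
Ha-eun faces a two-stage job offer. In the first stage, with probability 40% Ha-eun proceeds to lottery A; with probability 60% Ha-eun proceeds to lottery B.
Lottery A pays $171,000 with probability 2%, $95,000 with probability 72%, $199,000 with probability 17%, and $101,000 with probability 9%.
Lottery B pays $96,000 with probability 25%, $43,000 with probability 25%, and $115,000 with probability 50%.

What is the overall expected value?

$101,246

EV(A) = 0.02 × 171000 + 0.72 × 95000 + 0.17 × 199000 + 0.09 × 101000 = 3420 + 68400 + 33830 + 9090 = 114740
EV(B) = 0.25 × 96000 + 0.25 × 43000 + 0.5 × 115000 = 24000 + 10750 + 57500 = 92250
Overall = 0.4 × 114740 + 0.6 × 92250 = 45896 + 55350 = 101246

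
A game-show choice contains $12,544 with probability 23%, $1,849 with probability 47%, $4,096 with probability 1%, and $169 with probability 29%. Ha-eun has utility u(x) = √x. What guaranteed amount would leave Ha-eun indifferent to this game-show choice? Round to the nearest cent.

E[u] = 0.23·√12544 + 0.47·√1849 + 0.01·√4096 + 0.29·√169 = 0.23·112 + 0.47·43 + 0.01·64 + 0.29·13 = 50.38
CE = (50.38)² = 2538.1444

$2,538.14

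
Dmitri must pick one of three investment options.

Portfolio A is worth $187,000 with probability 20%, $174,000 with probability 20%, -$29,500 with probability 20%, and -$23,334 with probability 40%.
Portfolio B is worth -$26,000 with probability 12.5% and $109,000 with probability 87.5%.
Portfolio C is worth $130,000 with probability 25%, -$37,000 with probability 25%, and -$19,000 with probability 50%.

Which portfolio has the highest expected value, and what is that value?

Portfolio B ($92,125)

Portfolio A = 0.2 × 187000 + 0.2 × 174000 + 0.2 × (-29500) + 0.4 × (-23334) = 37400 + 34800 − 5900 − 9333.6 = 56966.4
Portfolio B = 0.125 × (-26000) + 0.875 × 109000 = -3250 + 95375 = 92125
Portfolio C = 0.25 × 130000 + 0.25 × (-37000) + 0.5 × (-19000) = 32500 − 9250 − 9500 = 13750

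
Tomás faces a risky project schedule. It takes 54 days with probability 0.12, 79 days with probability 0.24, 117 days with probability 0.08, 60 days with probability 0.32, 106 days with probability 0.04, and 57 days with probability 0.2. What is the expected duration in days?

69.64 days

EV = 0.12 × 54 + 0.24 × 79 + 0.08 × 117 + 0.32 × 60 + 0.04 × 106 + 0.2 × 57 = 6.48 + 18.96 + 9.36 + 19.2 + 4.24 + 11.4 = 69.64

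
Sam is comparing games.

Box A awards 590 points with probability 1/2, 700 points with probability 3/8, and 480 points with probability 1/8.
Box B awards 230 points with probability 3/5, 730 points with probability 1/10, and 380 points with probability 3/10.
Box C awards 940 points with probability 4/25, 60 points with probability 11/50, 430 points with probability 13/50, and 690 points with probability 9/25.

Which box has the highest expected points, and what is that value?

Box A = 1/2 × 590 + 3/8 × 700 + 1/8 × 480 = 295 + 262.5 + 60 = 617.5
Box B = 3/5 × 230 + 1/10 × 730 + 3/10 × 380 = 138 + 73 + 114 = 325
Box C = 4/25 × 940 + 11/50 × 60 + 13/50 × 430 + 9/25 × 690 = 150.4 + 13.2 + 111.8 + 248.4 = 523.8

Box A (617.5 points)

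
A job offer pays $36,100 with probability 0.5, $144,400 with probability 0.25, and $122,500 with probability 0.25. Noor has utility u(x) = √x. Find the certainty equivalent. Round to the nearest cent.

$77,006.25

E[u] = 0.5·√36100 + 0.25·√144400 + 0.25·√122500 = 0.5·190 + 0.25·380 + 0.25·350 = 277.5
CE = (277.5)² = 77006.25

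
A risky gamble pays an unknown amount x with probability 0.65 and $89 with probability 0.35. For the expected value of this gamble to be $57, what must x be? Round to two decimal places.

0.65·x + 0.35·89 = 57
0.65·x = 57 − 31.15 = 25.85
x = 25.85 / 0.65 = 39.7692

x = $39.77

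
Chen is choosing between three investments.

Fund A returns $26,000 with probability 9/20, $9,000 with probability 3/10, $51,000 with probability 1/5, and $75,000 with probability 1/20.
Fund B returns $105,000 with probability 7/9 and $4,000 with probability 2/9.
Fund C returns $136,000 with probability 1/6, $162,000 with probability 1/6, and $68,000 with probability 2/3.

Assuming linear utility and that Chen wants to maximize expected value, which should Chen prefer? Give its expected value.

Fund A = 9/20 × 26000 + 3/10 × 9000 + 1/5 × 51000 + 1/20 × 75000 = 11700 + 2700 + 10200 + 3750 = 28350
Fund B = 7/9 × 105000 + 2/9 × 4000 = 81666.6667 + 888.8889 = 82555.5556
Fund C = 1/6 × 136000 + 1/6 × 162000 + 2/3 × 68000 = 22666.6667 + 27000 + 45333.3333 = 95000

Fund C ($95,000)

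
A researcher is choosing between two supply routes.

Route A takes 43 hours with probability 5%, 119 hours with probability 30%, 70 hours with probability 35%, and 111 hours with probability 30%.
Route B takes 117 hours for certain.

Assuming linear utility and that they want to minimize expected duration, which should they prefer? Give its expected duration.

Route A = 0.05 × 43 + 0.3 × 119 + 0.35 × 70 + 0.3 × 111 = 2.15 + 35.7 + 24.5 + 33.3 = 95.65
Route B: 117 (certain)

Route A (95.65 hours)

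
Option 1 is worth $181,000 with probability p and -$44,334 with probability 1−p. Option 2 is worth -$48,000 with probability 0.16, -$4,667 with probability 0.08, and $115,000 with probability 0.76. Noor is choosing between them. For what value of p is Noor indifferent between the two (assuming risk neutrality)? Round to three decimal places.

p = 0.549

EV(Option 2) = 0.16 × (-48000) + 0.08 × (-4667) + 0.76 × 115000 = -7680 − 373.36 + 87400 = 79346.64
p·181000 + (1−p)·(-44334) = 79346.64
225334p − 44334 = 79346.64
p = (79346.64 + 44334) / 225334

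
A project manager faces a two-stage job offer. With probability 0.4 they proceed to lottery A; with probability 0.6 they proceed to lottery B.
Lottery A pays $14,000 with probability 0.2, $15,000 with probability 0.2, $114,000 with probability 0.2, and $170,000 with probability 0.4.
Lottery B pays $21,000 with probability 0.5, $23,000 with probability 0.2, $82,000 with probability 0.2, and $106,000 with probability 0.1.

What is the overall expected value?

EV(A) = 0.2 × 14000 + 0.2 × 15000 + 0.2 × 114000 + 0.4 × 170000 = 2800 + 3000 + 22800 + 68000 = 96600
EV(B) = 0.5 × 21000 + 0.2 × 23000 + 0.2 × 82000 + 0.1 × 106000 = 10500 + 4600 + 16400 + 10600 = 42100
Overall = 0.4 × 96600 + 0.6 × 42100 = 38640 + 25260 = 63900

$63,900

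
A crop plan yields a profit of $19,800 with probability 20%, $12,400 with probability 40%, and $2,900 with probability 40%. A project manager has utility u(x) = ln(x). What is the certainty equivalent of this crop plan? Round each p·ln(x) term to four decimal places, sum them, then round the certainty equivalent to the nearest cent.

$7,615.19

E[u] = 0.2·ln(19800) + 0.4·ln(12400) + 0.4·ln(2900) = 1.9787 + 3.7702 + 3.1890 = 8.9379
CE = e^8.9379 ≈ 7615.19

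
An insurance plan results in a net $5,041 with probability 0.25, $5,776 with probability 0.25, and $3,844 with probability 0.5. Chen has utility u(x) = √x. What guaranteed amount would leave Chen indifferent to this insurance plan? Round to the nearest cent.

E[u] = 0.25·√5041 + 0.25·√5776 + 0.5·√3844 = 0.25·71 + 0.25·76 + 0.5·62 = 67.75
CE = (67.75)² = 4590.0625

$4,590.06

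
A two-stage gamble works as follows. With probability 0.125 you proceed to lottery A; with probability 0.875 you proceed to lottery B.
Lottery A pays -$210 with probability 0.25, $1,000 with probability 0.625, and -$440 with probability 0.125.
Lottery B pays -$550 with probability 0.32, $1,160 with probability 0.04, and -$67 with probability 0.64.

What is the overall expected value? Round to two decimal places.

EV(A) = 0.25 × (-210) + 0.625 × 1000 + 0.125 × (-440) = -52.5 + 625 − 55 = 517.5
EV(B) = 0.32 × (-550) + 0.04 × 1160 + 0.64 × (-67) = -176 + 46.4 − 42.88 = -172.48
Overall = 0.125 × 517.5 + 0.875 × (-172.48) = 64.6875 − 150.92 = -86.2325

-$86.23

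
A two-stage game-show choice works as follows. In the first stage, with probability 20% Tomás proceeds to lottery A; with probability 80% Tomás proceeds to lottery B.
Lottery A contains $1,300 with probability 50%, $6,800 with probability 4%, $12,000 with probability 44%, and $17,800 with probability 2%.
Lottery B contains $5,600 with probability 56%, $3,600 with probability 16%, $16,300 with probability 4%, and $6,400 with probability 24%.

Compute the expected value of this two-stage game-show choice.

EV(A) = 0.5 × 1300 + 0.04 × 6800 + 0.44 × 12000 + 0.02 × 17800 = 650 + 272 + 5280 + 356 = 6558
EV(B) = 0.56 × 5600 + 0.16 × 3600 + 0.04 × 16300 + 0.24 × 6400 = 3136 + 576 + 652 + 1536 = 5900
Overall = 0.2 × 6558 + 0.8 × 5900 = 1311.6 + 4720 = 6031.6

$6,031.60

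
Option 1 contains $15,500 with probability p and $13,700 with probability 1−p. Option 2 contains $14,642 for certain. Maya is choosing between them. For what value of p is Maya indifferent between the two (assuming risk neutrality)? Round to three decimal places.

p·15500 + (1−p)·13700 = 14642
1800p + 13700 = 14642
p = (14642 − 13700) / 1800

p = 0.523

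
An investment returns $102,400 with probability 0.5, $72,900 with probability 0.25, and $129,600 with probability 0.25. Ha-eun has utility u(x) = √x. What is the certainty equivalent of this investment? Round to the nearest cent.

$100,806.25

E[u] = 0.5·√102400 + 0.25·√72900 + 0.25·√129600 = 0.5·320 + 0.25·270 + 0.25·360 = 317.5
CE = (317.5)² = 100806.25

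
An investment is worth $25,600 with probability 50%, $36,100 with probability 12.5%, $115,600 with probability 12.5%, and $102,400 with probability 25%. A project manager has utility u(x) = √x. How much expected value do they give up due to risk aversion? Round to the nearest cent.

$6,173.44

E[u] = 0.5·√25600 + 0.125·√36100 + 0.125·√115600 + 0.25·√102400 = 0.5·160 + 0.125·190 + 0.125·340 + 0.25·320 = 226.25
CE = (226.25)² = 51189.0625
Risk premium = EV − CE = 57362.5 − 51189.0625 = 6173.4375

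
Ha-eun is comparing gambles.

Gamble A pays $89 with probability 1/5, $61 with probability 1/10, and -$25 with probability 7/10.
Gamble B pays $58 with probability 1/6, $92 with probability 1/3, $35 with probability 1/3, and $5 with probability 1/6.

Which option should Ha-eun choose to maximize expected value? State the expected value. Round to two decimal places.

Gamble A = 1/5 × 89 + 1/10 × 61 + 7/10 × (-25) = 17.8 + 6.1 − 17.5 = 6.4
Gamble B = 1/6 × 58 + 1/3 × 92 + 1/3 × 35 + 1/6 × 5 = 9.6667 + 30.6667 + 11.6667 + 0.8333 = 52.8333

Gamble B ($52.83)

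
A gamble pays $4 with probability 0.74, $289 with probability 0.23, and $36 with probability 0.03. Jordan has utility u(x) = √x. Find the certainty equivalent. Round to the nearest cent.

E[u] = 0.74·√4 + 0.23·√289 + 0.03·√36 = 0.74·2 + 0.23·17 + 0.03·6 = 5.57
CE = (5.57)² = 31.0249

$31.02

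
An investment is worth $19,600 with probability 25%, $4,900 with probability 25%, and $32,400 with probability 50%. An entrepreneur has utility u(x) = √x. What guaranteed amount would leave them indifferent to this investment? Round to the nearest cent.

$20,306.25

E[u] = 0.25·√19600 + 0.25·√4900 + 0.5·√32400 = 0.25·140 + 0.25·70 + 0.5·180 = 142.5
CE = (142.5)² = 20306.25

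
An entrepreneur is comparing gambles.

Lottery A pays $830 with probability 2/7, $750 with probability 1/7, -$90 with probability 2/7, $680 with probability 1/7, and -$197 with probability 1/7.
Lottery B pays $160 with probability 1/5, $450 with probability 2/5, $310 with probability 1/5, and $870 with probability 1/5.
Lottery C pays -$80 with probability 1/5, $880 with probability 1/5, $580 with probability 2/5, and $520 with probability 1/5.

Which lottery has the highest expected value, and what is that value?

Lottery A = 2/7 × 830 + 1/7 × 750 + 2/7 × (-90) + 1/7 × 680 + 1/7 × (-197) = 237.1429 + 107.1429 − 25.7143 + 97.1429 − 28.1429 = 387.5714
Lottery B = 1/5 × 160 + 2/5 × 450 + 1/5 × 310 + 1/5 × 870 = 32 + 180 + 62 + 174 = 448
Lottery C = 1/5 × (-80) + 1/5 × 880 + 2/5 × 580 + 1/5 × 520 = -16 + 176 + 232 + 104 = 496

Lottery C ($496)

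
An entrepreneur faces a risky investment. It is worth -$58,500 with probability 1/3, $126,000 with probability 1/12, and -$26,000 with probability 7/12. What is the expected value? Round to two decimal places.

-$24,166.67

EV = 1/3 × (-58500) + 1/12 × 126000 + 7/12 × (-26000) = -19500 + 10500 − 15166.6667 = -24166.6667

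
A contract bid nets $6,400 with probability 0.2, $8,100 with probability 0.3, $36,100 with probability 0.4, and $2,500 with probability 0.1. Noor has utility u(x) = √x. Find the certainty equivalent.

E[u] = 0.2·√6400 + 0.3·√8100 + 0.4·√36100 + 0.1·√2500 = 0.2·80 + 0.3·90 + 0.4·190 + 0.1·50 = 124
CE = (124)² = 15376

$15,376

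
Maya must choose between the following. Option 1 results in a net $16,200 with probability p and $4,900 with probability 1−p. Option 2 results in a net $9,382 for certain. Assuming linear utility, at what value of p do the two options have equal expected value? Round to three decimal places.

p·16200 + (1−p)·4900 = 9382
11300p + 4900 = 9382
p = (9382 − 4900) / 11300

p = 0.397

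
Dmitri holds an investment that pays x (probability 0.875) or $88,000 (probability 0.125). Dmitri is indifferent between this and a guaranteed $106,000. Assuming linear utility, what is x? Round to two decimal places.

x = $108,571.43

0.875·x + 0.125·88000 = 106000
0.875·x = 106000 − 11000 = 95000
x = 95000 / 0.875 = 108571.4286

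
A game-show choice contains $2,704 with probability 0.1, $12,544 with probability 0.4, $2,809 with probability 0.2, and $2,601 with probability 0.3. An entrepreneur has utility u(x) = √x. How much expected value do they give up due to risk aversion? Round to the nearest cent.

E[u] = 0.1·√2704 + 0.4·√12544 + 0.2·√2809 + 0.3·√2601 = 0.1·52 + 0.4·112 + 0.2·53 + 0.3·51 = 75.9
CE = (75.9)² = 5760.81
Risk premium = EV − CE = 6630.1 − 5760.81 = 869.29

$869.29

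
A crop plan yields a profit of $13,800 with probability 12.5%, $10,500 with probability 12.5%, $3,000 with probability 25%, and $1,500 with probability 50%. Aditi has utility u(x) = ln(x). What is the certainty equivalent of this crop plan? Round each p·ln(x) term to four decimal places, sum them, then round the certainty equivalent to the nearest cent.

E[u] = 0.125·ln(13800) + 0.125·ln(10500) + 0.25·ln(3000) + 0.5·ln(1500) = 1.1916 + 1.1574 + 2.0016 + 3.6566 = 8.0072
CE = e^8.0072 ≈ 3002.50

$3,002.50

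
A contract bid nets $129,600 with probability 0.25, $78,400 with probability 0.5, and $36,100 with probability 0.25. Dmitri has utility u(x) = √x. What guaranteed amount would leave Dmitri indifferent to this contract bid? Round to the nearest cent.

$77,006.25

E[u] = 0.25·√129600 + 0.5·√78400 + 0.25·√36100 = 0.25·360 + 0.5·280 + 0.25·190 = 277.5
CE = (277.5)² = 77006.25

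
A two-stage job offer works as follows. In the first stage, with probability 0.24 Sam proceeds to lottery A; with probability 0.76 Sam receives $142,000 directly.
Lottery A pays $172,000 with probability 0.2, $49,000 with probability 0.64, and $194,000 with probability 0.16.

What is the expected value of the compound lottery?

EV(A) = 0.2 × 172000 + 0.64 × 49000 + 0.16 × 194000 = 34400 + 31360 + 31040 = 96800
Branch B: 142000 (certain)
Overall = 0.24 × 96800 + 0.76 × 142000 = 23232 + 107920 = 131152

$131,152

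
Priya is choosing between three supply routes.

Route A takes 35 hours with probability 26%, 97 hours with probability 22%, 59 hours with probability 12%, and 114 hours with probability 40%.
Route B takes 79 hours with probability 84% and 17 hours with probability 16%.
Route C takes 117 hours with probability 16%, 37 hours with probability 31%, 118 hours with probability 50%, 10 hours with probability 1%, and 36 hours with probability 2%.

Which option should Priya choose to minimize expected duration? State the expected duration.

Route B (69.08 hours)

Route A = 0.26 × 35 + 0.22 × 97 + 0.12 × 59 + 0.4 × 114 = 9.1 + 21.34 + 7.08 + 45.6 = 83.12
Route B = 0.84 × 79 + 0.16 × 17 = 66.36 + 2.72 = 69.08
Route C = 0.16 × 117 + 0.31 × 37 + 0.5 × 118 + 0.01 × 10 + 0.02 × 36 = 18.72 + 11.47 + 59 + 0.1 + 0.72 = 90.01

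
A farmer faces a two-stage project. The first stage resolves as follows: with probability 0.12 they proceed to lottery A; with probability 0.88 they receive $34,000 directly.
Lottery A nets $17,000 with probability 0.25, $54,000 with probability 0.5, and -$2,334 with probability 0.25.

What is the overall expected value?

EV(A) = 0.25 × 17000 + 0.5 × 54000 + 0.25 × (-2334) = 4250 + 27000 − 583.5 = 30666.5
Branch B: 34000 (certain)
Overall = 0.12 × 30666.5 + 0.88 × 34000 = 3679.98 + 29920 = 33599.98

$33,599.98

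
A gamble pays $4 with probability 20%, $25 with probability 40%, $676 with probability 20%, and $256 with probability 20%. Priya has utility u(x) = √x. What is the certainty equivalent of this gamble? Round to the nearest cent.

$116.64

E[u] = 0.2·√4 + 0.4·√25 + 0.2·√676 + 0.2·√256 = 0.2·2 + 0.4·5 + 0.2·26 + 0.2·16 = 10.8
CE = (10.8)² = 116.64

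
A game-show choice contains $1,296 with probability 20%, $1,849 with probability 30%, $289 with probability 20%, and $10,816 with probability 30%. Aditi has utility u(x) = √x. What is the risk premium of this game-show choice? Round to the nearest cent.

$1,124.41

E[u] = 0.2·√1296 + 0.3·√1849 + 0.2·√289 + 0.3·√10816 = 0.2·36 + 0.3·43 + 0.2·17 + 0.3·104 = 54.7
CE = (54.7)² = 2992.09
Risk premium = EV − CE = 4116.5 − 2992.09 = 1124.41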